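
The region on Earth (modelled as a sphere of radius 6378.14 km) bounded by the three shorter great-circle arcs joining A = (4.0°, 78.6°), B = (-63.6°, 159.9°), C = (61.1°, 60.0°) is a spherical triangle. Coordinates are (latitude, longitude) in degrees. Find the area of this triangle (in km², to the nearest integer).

25918154 km²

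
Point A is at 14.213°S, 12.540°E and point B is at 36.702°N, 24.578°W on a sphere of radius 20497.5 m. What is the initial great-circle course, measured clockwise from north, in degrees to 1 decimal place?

Δλ = -37.118° = -0.6478 rad.
y = sin Δλ · cos φ₂ = (-0.6035)(0.8018) = -0.4838
x = cos φ₁ sin φ₂ − sin φ₁ cos φ₂ cos Δλ = (0.9694)(0.5977) − (-0.2455)(0.8018)(0.7974) = 0.7363
θ = atan2(y, x) = -33.31°; adding 360° gives 326.7°.

326.7°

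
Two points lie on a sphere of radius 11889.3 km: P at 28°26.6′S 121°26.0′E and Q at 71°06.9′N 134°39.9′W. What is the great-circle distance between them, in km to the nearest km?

In radians: φ₁ = -0.4964, φ₂ = 1.2412, Δλ = 103.902° = 1.8134 rad.
cos c = sin φ₁ sin φ₂ + cos φ₁ cos φ₂ cos Δλ = (-0.4763)(0.9462) + (0.8793)(0.3237)(-0.2403) = -0.51903,
so c = arccos(-0.51903) = 2.11651 rad.
Distance = R·c = 11889.3 × 2.1165 ≈ 25164 km.

25164 km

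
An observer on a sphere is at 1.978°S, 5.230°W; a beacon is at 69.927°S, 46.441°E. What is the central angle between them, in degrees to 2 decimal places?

With latitudes φ₁ = -1.978°, φ₂ = -69.927° and longitude difference Δλ = 51.671°:
cos c = sin φ₁ sin φ₂ + cos φ₁ cos φ₂ cos Δλ = (-0.0345)(-0.9393) + (0.9994)(0.3432)(0.6202) = 0.24515,
so c = arccos(0.24515) = 1.32312 rad.
So the angular separation is 75.81°.

75.81°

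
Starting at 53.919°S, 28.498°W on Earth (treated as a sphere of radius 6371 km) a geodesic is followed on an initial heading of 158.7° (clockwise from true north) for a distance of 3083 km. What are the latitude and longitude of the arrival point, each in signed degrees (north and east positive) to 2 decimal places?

-76.09°, 16.17°

Angular distance δ = d/R = 3083/6371 = 0.48391 rad; initial bearing θ = 2.7698 rad.
sin φ₂ = sin φ₁ cos δ + cos φ₁ sin δ cos θ = (-0.8082)(0.8852) + (0.5889)(0.4652)(-0.9317) = -0.9707, so φ₂ = -76.09°.
Δλ = atan2(sin θ sin δ cos φ₁, cos δ − sin φ₁ sin φ₂) = atan2(0.0995, 0.1007) = 44.665°.
λ₂ = -28.498° + 44.665° = 16.17°.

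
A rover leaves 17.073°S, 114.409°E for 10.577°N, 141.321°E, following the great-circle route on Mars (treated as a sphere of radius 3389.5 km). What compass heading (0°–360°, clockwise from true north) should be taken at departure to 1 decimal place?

45.8°

Δλ = 26.912° = 0.4697 rad.
y = sin Δλ · cos φ₂ = (0.4526)(0.9830) = 0.4449
x = cos φ₁ sin φ₂ − sin φ₁ cos φ₂ cos Δλ = (0.9559)(0.1836) − (-0.2936)(0.9830)(0.8917) = 0.4328
θ = atan2(y, x) = 45.79°, so the bearing is 45.8°.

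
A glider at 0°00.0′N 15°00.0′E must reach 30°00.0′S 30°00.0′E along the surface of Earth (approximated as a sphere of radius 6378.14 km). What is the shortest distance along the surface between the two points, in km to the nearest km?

3699 km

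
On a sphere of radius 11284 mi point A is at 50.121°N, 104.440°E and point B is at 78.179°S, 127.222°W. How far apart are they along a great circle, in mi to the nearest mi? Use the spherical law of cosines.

With latitudes φ₁ = 50.121°, φ₂ = -78.179° and longitude difference Δλ = 128.338°:
cos c = sin φ₁ sin φ₂ + cos φ₁ cos φ₂ cos Δλ = (0.7674)(-0.9788) + (0.6412)(0.2049)(-0.6203) = -0.83260,
so c = arccos(-0.83260) = 2.55458 rad.
Distance = R·c = 11284 × 2.5546 ≈ 28826 mi.

28826 mi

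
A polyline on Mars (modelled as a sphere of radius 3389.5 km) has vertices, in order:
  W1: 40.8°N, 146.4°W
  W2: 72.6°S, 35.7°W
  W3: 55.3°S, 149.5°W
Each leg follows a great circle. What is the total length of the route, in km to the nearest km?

10589 km

Leg W1→W2: central angle 2.3512 rad, distance 7969.3 km.
Leg W2→W3: central angle 0.7730 rad, distance 2620.1 km.
Total: 7969.3 + 2620.1 ≈ 10589 km.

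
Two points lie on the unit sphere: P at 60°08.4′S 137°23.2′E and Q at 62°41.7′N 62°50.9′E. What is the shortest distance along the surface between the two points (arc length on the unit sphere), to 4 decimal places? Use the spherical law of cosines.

2.3599

With latitudes φ₁ = -60.140°, φ₂ = 62.695° and longitude difference Δλ = -74.538°:
cos c = sin φ₁ sin φ₂ + cos φ₁ cos φ₂ cos Δλ = (-0.8672)(0.8886) + (0.4979)(0.4587)(0.2666) = -0.70973,
so c = arccos(-0.70973) = 2.35991 rad.
On the unit sphere the arc length equals the central angle: 2.3599.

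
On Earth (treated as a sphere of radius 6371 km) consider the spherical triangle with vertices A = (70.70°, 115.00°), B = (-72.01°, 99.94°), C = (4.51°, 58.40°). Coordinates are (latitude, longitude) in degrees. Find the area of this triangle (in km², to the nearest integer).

Side lengths (central angles): a = 1.4145, b = 1.3123, c = 2.4966 rad; semiperimeter s = 2.6117.
By l'Huilier's theorem, tan(E/4) = √[tan(s/2) tan((s−a)/2) tan((s−b)/2) tan((s−c)/2)], giving spherical excess E = 1.2813 rad.
Area = E·R² = 1.2813 × (6371)² ≈ 52007972 km².

52007972 km²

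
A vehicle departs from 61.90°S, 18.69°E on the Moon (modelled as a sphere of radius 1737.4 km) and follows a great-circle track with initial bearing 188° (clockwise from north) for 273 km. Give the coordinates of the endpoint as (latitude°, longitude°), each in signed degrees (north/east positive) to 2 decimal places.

Angular distance δ = d/R = 273/1737.4 = 0.15713 rad; initial bearing θ = 3.2812 rad.
sin φ₂ = sin φ₁ cos δ + cos φ₁ sin δ cos θ = (-0.8821)(0.9877) + (0.4710)(0.1565)(-0.9903) = -0.9442, so φ₂ = -70.78°.
Δλ = atan2(sin θ sin δ cos φ₁, cos δ − sin φ₁ sin φ₂) = atan2(-0.0103, 0.1547) = -3.793°.
λ₂ = 18.690° − 3.793° = 14.90°.

-70.78°, 14.90°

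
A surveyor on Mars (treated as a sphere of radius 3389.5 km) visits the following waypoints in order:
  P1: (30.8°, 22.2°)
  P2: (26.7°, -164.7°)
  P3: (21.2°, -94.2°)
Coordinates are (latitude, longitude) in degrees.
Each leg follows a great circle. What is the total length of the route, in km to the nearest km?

Leg P1→P2: central angle 2.1315 rad, distance 7224.6 km.
Leg P2→P3: central angle 1.1146 rad, distance 3778.0 km.
Total: 7224.6 + 3778.0 ≈ 11003 km.

11003 km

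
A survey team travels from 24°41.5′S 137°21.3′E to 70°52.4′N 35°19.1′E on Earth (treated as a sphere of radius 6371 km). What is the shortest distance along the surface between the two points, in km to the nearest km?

Let φ₁ = -0.4310 rad, φ₂ = 1.2370 rad, and Δλ = -1.7809 rad.
Haversine: a = sin²(Δφ/2) + cos φ₁ cos φ₂ sin²(Δλ/2) = 0.5485 + (0.9086)(0.3277)(0.6043) = 0.72838.
Central angle c = 2·arcsin(√a) = 2.04514 rad.
Distance = R·c = 6371 × 2.0451 ≈ 13030 km.

13030 km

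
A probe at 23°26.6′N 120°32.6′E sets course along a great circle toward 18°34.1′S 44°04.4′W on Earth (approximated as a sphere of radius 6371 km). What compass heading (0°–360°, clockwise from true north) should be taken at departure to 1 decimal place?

Δλ = -164.617° = -2.8731 rad.
y = sin Δλ · cos φ₂ = (-0.2653)(0.9479) = -0.2515
x = cos φ₁ sin φ₂ − sin φ₁ cos φ₂ cos Δλ = (0.9175)(-0.3184) − (0.3978)(0.9479)(-0.9642) = 0.0715
θ = atan2(y, x) = -74.13°; adding 360° gives 285.9°.

285.9°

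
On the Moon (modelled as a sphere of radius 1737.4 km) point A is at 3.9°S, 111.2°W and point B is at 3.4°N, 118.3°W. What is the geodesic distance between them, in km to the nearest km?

With latitudes φ₁ = -3.900°, φ₂ = 3.400° and longitude difference Δλ = -7.100°:
cos c = sin φ₁ sin φ₂ + cos φ₁ cos φ₂ cos Δλ = (-0.0680)(0.0593) + (0.9977)(0.9982)(0.9923) = 0.98426,
so c = arccos(0.98426) = 0.17767 rad.
Distance = R·c = 1737.4 × 0.1777 ≈ 309 km.

309 km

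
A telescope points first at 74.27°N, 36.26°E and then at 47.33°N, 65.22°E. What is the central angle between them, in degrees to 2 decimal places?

Let φ₁ = 1.2963 rad, φ₂ = 0.8261 rad, and Δλ = 0.5054 rad.
cos c = sin φ₁ sin φ₂ + cos φ₁ cos φ₂ cos Δλ = (0.9625)(0.7353) + (0.2711)(0.6778)(0.8750) = 0.86851,
so c = arccos(0.86851) = 0.51862 rad.
So the angular separation is 29.71°.

29.71°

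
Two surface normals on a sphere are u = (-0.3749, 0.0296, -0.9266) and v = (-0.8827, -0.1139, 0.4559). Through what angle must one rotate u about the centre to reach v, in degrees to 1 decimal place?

95.4°

u·v = -0.0949; |u| = 1.0000, |v| = 1.0000.
cos θ = (u·v)/(|u||v|) = -0.0949, so θ = 95.4°.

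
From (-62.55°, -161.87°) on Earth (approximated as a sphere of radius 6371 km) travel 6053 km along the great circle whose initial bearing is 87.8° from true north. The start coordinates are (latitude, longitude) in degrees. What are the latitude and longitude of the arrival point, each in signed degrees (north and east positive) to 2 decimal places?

-30.11°, -91.87°

Angular distance δ = d/R = 6053/6371 = 0.95009 rad; initial bearing θ = 1.5324 rad.
sin φ₂ = sin φ₁ cos δ + cos φ₁ sin δ cos θ = (-0.8874)(0.5816) + (0.4610)(0.8135)(0.0384) = -0.5017, so φ₂ = -30.11°.
Δλ = atan2(sin θ sin δ cos φ₁, cos δ − sin φ₁ sin φ₂) = atan2(0.3747, 0.1364) = 70.002°.
λ₂ = -161.870° + 70.002° = -91.87°.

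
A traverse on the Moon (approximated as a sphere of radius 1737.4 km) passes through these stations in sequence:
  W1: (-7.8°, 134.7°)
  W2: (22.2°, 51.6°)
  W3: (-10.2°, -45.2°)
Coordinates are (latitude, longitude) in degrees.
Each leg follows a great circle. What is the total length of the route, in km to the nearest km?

Leg W1→W2: central angle 1.5118 rad, distance 2626.7 km.
Leg W2→W3: central angle 1.7465 rad, distance 3034.4 km.
Total: 2626.7 + 3034.4 ≈ 5661 km.

5661 km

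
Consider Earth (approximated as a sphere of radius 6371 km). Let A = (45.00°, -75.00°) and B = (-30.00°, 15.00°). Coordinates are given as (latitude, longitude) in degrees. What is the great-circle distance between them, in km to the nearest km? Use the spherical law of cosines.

In radians: φ₁ = 0.7854, φ₂ = -0.5236, Δλ = 90.000° = 1.5708 rad.
cos c = sin φ₁ sin φ₂ + cos φ₁ cos φ₂ cos Δλ = (0.7071)(-0.5000) + (0.7071)(0.8660)(0.0000) = -0.35355,
so c = arccos(-0.35355) = 1.93216 rad.
Distance = R·c = 6371 × 1.9322 ≈ 12310 km.

12310 km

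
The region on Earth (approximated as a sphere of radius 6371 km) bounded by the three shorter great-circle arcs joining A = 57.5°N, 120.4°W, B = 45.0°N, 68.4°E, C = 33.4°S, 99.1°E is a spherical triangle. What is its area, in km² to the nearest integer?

Side lengths (central angles): a = 1.4522, b = 2.5156, c = 1.3480 rad; semiperimeter s = 2.6579.
By l'Huilier's theorem, tan(E/4) = √[tan(s/2) tan((s−a)/2) tan((s−b)/2) tan((s−c)/2)], giving spherical excess E = 1.4903 rad.
Area = E·R² = 1.4903 × (6371)² ≈ 60492232 km².

60492232 km²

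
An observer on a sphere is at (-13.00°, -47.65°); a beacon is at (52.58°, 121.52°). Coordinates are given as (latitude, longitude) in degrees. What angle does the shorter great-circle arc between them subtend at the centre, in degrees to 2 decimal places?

139.48°

In radians: φ₁ = -0.2269, φ₂ = 0.9177, Δλ = 169.170° = 2.9526 rad.
cos c = sin φ₁ sin φ₂ + cos φ₁ cos φ₂ cos Δλ = (-0.2250)(0.7942) + (0.9744)(0.6077)(-0.9822) = -0.76019,
so c = arccos(-0.76019) = 2.43440 rad.
So the angular separation is 139.48°.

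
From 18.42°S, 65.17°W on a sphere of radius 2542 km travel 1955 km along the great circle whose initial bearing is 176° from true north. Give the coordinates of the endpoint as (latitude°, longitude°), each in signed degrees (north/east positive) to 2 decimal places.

-62.29°, -59.18°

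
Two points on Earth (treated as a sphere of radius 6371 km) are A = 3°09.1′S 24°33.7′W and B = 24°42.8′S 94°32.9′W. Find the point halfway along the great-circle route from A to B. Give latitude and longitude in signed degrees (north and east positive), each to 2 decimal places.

-16.84°, -57.66°

Central angle δ = 1.2309 rad. Interpolating on the sphere with fraction f = 0.5:
P = [sin((1−f)δ)·A + sin(fδ)·B] / sin δ = 0.6124·A + 0.6124·B in Cartesian coordinates,
giving P = (0.5120, -0.8087, -0.2897), i.e. latitude -16.84°, longitude -57.66°.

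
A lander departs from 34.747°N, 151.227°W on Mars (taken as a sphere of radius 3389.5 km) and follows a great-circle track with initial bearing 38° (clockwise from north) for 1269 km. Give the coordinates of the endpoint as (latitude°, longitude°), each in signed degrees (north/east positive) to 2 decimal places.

50.11°, -130.67°

Angular distance δ = d/R = 1269/3389.5 = 0.37439 rad; initial bearing θ = 0.6632 rad.
sin φ₂ = sin φ₁ cos δ + cos φ₁ sin δ cos θ = (0.5700)(0.9307) + (0.8217)(0.3657)(0.7880) = 0.7673, so φ₂ = 50.11°.
Δλ = atan2(sin θ sin δ cos φ₁, cos δ − sin φ₁ sin φ₂) = atan2(0.1850, 0.4934) = 20.553°.
λ₂ = -151.227° + 20.553° = -130.67°.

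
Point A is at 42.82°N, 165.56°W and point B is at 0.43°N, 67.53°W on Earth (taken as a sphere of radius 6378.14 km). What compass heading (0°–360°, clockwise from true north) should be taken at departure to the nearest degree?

84°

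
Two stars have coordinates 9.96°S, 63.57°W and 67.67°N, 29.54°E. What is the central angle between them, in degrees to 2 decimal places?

Let φ₁ = -0.1738 rad, φ₂ = 1.1811 rad, and Δλ = 1.6251 rad.
Haversine: a = sin²(Δφ/2) + cos φ₁ cos φ₂ sin²(Δλ/2) = 0.3929 + (0.9849)(0.3799)(0.5271) = 0.59015.
Central angle c = 2·arcsin(√a) = 1.75208 rad.
So the angular separation is 100.39°.

100.39°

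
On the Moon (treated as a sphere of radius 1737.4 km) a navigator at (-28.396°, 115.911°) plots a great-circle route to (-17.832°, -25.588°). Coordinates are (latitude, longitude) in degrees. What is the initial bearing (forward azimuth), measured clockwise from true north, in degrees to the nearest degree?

Δλ = -141.499° = -2.4696 rad.
y = sin Δλ · cos φ₂ = (-0.6225)(0.9520) = -0.5926
x = cos φ₁ sin φ₂ − sin φ₁ cos φ₂ cos Δλ = (0.8797)(-0.3062) − (-0.4756)(0.9520)(-0.7826) = -0.6237
θ = atan2(y, x) = -136.46°; adding 360° gives 224°.

224°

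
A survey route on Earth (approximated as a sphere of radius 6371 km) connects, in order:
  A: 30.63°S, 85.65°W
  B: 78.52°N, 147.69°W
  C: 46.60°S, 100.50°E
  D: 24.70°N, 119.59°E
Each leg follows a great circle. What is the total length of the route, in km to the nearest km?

Leg A→B: central angle 2.0031 rad, distance 12762.0 km.
Leg B→C: central angle 2.4385 rad, distance 15535.7 km.
Leg C→D: central angle 1.2804 rad, distance 8157.7 km.
Total: 12762.0 + 15535.7 + 8157.7 ≈ 36455 km.

36455 km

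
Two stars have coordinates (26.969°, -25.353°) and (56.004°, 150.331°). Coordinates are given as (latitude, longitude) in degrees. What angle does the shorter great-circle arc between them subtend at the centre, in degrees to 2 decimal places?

96.95°

In radians: φ₁ = 0.4707, φ₂ = 0.9775, Δλ = 175.684° = 3.0663 rad.
Haversine: a = sin²(Δφ/2) + cos φ₁ cos φ₂ sin²(Δλ/2) = 0.0628 + (0.8913)(0.5591)(0.9986) = 0.56046.
Central angle c = 2·arcsin(√a) = 1.69202 rad.
So the angular separation is 96.95°.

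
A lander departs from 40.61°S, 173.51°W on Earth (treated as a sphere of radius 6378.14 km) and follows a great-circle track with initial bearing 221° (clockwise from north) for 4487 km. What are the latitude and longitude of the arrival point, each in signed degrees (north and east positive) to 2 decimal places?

Angular distance δ = d/R = 4487/6378.14 = 0.70350 rad; initial bearing θ = 3.8572 rad.
sin φ₂ = sin φ₁ cos δ + cos φ₁ sin δ cos θ = (-0.6509)(0.7626) + (0.7592)(0.6469)(-0.7547) = -0.8670, so φ₂ = -60.11°.
Δλ = atan2(sin θ sin δ cos φ₁, cos δ − sin φ₁ sin φ₂) = atan2(-0.3222, 0.1982) = -58.395°.
λ₂ = -173.510° − 58.395° = -231.91° → 128.09° after wrapping to (−180°, 180°].

-60.11°, 128.09°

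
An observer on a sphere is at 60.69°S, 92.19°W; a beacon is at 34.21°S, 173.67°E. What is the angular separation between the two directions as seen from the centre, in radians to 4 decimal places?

Let φ₁ = -1.0592 rad, φ₂ = -0.5971 rad, and Δλ = -1.6431 rad.
Haversine: a = sin²(Δφ/2) + cos φ₁ cos φ₂ sin²(Δλ/2) = 0.0525 + (0.4895)(0.8270)(0.5361) = 0.26949.
Central angle c = 2·arcsin(√a) = 1.09164 rad.
So the angular separation is 1.0916 rad.

1.0916 rad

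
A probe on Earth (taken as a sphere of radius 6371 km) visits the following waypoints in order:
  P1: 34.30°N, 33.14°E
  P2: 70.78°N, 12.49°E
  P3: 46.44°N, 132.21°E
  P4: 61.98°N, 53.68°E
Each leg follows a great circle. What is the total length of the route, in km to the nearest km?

Leg P1→P2: central angle 0.6655 rad, distance 4240.1 km.
Leg P2→P3: central angle 0.9621 rad, distance 6129.6 km.
Leg P3→P4: central angle 0.7897 rad, distance 5030.9 km.
Total: 4240.1 + 6129.6 + 5030.9 ≈ 15401 km.

15401 km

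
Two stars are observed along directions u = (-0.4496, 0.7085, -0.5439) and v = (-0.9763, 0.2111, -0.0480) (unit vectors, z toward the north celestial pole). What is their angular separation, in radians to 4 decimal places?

u·v = 0.6146; |u| = 1.0000, |v| = 1.0000.
cos θ = (u·v)/(|u||v|) = 0.6146, so θ = 0.9089 rad.

0.9089 rad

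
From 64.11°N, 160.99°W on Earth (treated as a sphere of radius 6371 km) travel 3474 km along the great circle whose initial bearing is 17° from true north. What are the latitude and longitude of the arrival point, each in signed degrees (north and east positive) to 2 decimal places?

Angular distance δ = d/R = 3474/6371 = 0.54528 rad; initial bearing θ = 0.2967 rad.
sin φ₂ = sin φ₁ cos δ + cos φ₁ sin δ cos θ = (0.8996)(0.8550) + (0.4366)(0.5187)(0.9563) = 0.9857, so φ₂ = 80.31°.
Δλ = atan2(sin θ sin δ cos φ₁, cos δ − sin φ₁ sin φ₂) = atan2(0.0662, -0.0318) = 115.673°.
λ₂ = -160.990° + 115.673° = -45.32°.

80.31°, -45.32°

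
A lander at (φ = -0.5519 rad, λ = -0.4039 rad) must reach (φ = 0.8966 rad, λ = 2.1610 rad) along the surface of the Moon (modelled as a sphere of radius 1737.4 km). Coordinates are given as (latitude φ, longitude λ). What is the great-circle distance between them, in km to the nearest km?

4512 km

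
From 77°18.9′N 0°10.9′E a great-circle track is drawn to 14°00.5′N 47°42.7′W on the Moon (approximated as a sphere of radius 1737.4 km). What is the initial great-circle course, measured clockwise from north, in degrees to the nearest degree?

Δλ = -47.893° = -0.8359 rad.
y = sin Δλ · cos φ₂ = (-0.7419)(0.9703) = -0.7198
x = cos φ₁ sin φ₂ − sin φ₁ cos φ₂ cos Δλ = (0.2196)(0.2421) − (0.9756)(0.9703)(0.6705) = -0.5815
θ = atan2(y, x) = -128.93°; adding 360° gives 231°.

231°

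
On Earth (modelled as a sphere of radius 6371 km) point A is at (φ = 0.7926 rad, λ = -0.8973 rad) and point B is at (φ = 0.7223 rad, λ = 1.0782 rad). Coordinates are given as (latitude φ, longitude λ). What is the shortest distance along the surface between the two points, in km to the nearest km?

8309 km

In radians: φ₁ = 0.7926, φ₂ = 0.7223, Δλ = 113.188° = 1.9755 rad.
cos c = sin φ₁ sin φ₂ + cos φ₁ cos φ₂ cos Δλ = (0.7122)(0.6611) + (0.7020)(0.7503)(-0.3937) = 0.26345,
so c = arccos(0.26345) = 1.30420 rad.
Distance = R·c = 6371 × 1.3042 ≈ 8309 km.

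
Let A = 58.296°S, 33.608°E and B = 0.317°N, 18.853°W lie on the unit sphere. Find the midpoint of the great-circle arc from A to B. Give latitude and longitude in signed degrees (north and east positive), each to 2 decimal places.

-31.41°, -1.33°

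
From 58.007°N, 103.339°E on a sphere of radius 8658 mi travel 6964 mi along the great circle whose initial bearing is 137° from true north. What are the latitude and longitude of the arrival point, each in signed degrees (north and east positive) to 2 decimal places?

18.01°, 134.44°

Angular distance δ = d/R = 6964/8658 = 0.80434 rad; initial bearing θ = 2.3911 rad.
sin φ₂ = sin φ₁ cos δ + cos φ₁ sin δ cos θ = (0.8481)(0.6936) + (0.5298)(0.7204)(-0.7314) = 0.3091, so φ₂ = 18.01°.
Δλ = atan2(sin θ sin δ cos φ₁, cos δ − sin φ₁ sin φ₂) = atan2(0.2603, 0.4314) = 31.104°.
λ₂ = 103.339° + 31.104° = 134.44°.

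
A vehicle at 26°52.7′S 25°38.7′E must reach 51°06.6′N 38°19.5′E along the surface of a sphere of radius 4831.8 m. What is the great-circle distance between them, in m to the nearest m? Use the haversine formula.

6644 m

Let φ₁ = -0.4691 rad, φ₂ = 0.8920 rad, and Δλ = 0.2213 rad.
Haversine: a = sin²(Δφ/2) + cos φ₁ cos φ₂ sin²(Δλ/2) = 0.3959 + (0.8920)(0.6278)(0.0122) = 0.40277.
Central angle c = 2·arcsin(√a) = 1.37510 rad.
Distance = R·c = 4831.8 × 1.3751 ≈ 6644 m.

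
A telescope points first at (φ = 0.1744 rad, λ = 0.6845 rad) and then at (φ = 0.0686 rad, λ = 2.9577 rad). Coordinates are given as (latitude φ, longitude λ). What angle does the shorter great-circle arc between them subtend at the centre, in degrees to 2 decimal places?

128.53°

In radians: φ₁ = 0.1744, φ₂ = 0.0686, Δλ = 130.245° = 2.2732 rad.
cos c = sin φ₁ sin φ₂ + cos φ₁ cos φ₂ cos Δλ = (0.1735)(0.0685) + (0.9848)(0.9976)(-0.6461) = -0.62286,
so c = arccos(-0.62286) = 2.24319 rad.
So the angular separation is 128.53°.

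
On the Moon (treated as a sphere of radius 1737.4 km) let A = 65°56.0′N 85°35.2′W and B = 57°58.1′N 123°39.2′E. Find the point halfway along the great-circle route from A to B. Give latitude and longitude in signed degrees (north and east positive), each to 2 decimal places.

Central angle δ = 0.9455 rad. Interpolating on the sphere with fraction f = 0.5:
P = [sin((1−f)δ)·A + sin(fδ)·B] / sin δ = 0.5616·A + 0.5616·B in Cartesian coordinates,
giving P = (-0.1474, 0.0196, 0.9889), i.e. latitude 81.45°, longitude 172.43°.

81.45°, 172.43°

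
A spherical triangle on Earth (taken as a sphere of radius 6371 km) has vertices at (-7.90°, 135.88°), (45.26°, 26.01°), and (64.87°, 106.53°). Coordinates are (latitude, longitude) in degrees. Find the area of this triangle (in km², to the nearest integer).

24019959 km²

Side lengths (central angles): a = 0.8061, b = 1.3261, c = 1.9120 rad; semiperimeter s = 2.0221.
By l'Huilier's theorem, tan(E/4) = √[tan(s/2) tan((s−a)/2) tan((s−b)/2) tan((s−c)/2)], giving spherical excess E = 0.5918 rad.
Area = E·R² = 0.5918 × (6371)² ≈ 24019959 km².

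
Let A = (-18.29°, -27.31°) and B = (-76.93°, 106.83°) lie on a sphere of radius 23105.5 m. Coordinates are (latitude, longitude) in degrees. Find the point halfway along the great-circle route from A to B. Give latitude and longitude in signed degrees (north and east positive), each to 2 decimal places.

-57.88°, -15.73°

Central angle δ = 1.4140 rad. Interpolating on the sphere with fraction f = 0.5:
P = [sin((1−f)δ)·A + sin(fδ)·B] / sin δ = 0.6576·A + 0.6576·B in Cartesian coordinates,
giving P = (0.5117, -0.1441, -0.8470), i.e. latitude -57.88°, longitude -15.73°.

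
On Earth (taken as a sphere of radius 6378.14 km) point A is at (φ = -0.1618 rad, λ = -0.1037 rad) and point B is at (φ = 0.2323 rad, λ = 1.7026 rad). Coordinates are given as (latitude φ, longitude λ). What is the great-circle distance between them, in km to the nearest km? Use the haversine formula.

Let φ₁ = -0.1618 rad, φ₂ = 0.2323 rad, and Δλ = 1.8063 rad.
Haversine: a = sin²(Δφ/2) + cos φ₁ cos φ₂ sin²(Δλ/2) = 0.0383 + (0.9869)(0.9731)(0.6167) = 0.63059.
Central angle c = 2·arcsin(√a) = 1.83505 rad.
Distance = R·c = 6378.14 × 1.8350 ≈ 11704 km.

11704 km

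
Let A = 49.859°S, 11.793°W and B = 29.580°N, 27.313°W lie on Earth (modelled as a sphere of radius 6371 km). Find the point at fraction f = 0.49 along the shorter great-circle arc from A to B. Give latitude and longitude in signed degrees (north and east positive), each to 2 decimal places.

-11.03°, -20.59°

The central angle between A and B is δ = 1.4072 rad.
With f = 0.49, the slerp weights are sin((1−f)δ)/sin δ = 0.6665 and sin(fδ)/sin δ = 0.6448.
Weighted sum of the unit vectors: (0.6665)·(0.6311,-0.1318,-0.7645) + (0.6448)·(0.7727,-0.3990,0.4936) = (0.9189, -0.3451, -0.1913).
Converting back: φ = atan2(z, √(x²+y²)) = -11.03°, λ = atan2(y, x) = -20.59°.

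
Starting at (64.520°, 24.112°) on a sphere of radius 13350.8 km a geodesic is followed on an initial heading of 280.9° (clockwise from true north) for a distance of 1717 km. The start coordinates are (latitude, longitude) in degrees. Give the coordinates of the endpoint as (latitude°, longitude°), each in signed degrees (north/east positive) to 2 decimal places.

Angular distance δ = d/R = 1717/13350.8 = 0.12861 rad; initial bearing θ = 4.9026 rad.
sin φ₂ = sin φ₁ cos δ + cos φ₁ sin δ cos θ = (0.9027)(0.9917) + (0.4302)(0.1283)(0.1891) = 0.9057, so φ₂ = 64.92°.
Δλ = atan2(sin θ sin δ cos φ₁, cos δ − sin φ₁ sin φ₂) = atan2(-0.0542, 0.1741) = -17.284°.
λ₂ = 24.112° − 17.284° = 6.83°.

64.92°, 6.83°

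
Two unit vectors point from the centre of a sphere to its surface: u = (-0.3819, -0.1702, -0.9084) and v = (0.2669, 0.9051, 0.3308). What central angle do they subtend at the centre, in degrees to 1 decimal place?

123.8°

u·v = -0.5565; |u| = 1.0000, |v| = 0.9999.
cos θ = (u·v)/(|u||v|) = -0.5565, so θ = 123.8°.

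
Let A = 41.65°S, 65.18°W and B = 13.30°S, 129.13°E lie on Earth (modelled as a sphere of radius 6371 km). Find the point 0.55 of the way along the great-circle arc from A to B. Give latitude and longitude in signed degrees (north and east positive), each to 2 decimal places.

Central angle δ = 2.1552 rad. Interpolating on the sphere with fraction f = 0.55:
P = [sin((1−f)δ)·A + sin(fδ)·B] / sin δ = 0.9889·A + 1.1110·B in Cartesian coordinates,
giving P = (-0.3722, 0.1680, -0.9128), i.e. latitude -65.90°, longitude 155.70°.

-65.90°, 155.70°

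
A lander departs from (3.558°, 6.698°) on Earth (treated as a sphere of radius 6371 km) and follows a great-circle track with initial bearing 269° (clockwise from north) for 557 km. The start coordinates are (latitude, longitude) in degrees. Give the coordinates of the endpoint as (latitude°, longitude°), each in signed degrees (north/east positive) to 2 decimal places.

3.46°, 1.68°

Angular distance δ = d/R = 557/6371 = 0.08743 rad; initial bearing θ = 4.6949 rad.
sin φ₂ = sin φ₁ cos δ + cos φ₁ sin δ cos θ = (0.0621)(0.9962) + (0.9981)(0.0873)(-0.0175) = 0.0603, so φ₂ = 3.46°.
Δλ = atan2(sin θ sin δ cos φ₁, cos δ − sin φ₁ sin φ₂) = atan2(-0.0871, 0.9924) = -5.018°.
λ₂ = 6.698° − 5.018° = 1.68°.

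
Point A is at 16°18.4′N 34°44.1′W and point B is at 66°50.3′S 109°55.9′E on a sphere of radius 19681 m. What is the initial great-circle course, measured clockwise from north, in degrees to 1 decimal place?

164.0°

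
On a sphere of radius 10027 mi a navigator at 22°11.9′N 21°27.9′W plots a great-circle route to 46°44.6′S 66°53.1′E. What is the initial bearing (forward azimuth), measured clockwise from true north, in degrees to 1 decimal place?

134.9°

With φ₁ = 0.3874, φ₂ = -0.8158, Δλ = 1.5420 rad, the forward-azimuth formula gives
θ = atan2( sin Δλ cos φ₂ , cos φ₁ sin φ₂ − sin φ₁ cos φ₂ cos Δλ ) = atan2(0.6850, -0.6818) = 134.87°.
So the initial bearing is 134.9°.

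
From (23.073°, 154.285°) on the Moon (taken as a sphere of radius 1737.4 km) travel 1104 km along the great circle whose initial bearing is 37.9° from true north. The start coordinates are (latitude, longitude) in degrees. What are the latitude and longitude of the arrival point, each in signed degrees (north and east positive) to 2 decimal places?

48.27°, -172.50°

Angular distance δ = d/R = 1104/1737.4 = 0.63543 rad; initial bearing θ = 0.6615 rad.
sin φ₂ = sin φ₁ cos δ + cos φ₁ sin δ cos θ = (0.3919)(0.8048) + (0.9200)(0.5935)(0.7891) = 0.7463, so φ₂ = 48.27°.
Δλ = atan2(sin θ sin δ cos φ₁, cos δ − sin φ₁ sin φ₂) = atan2(0.3354, 0.5123) = 33.213°.
λ₂ = 154.285° + 33.213° = 187.50° → -172.50° after wrapping to (−180°, 180°].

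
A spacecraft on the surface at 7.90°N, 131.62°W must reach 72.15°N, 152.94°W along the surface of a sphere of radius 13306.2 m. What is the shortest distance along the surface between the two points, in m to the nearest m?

15227 m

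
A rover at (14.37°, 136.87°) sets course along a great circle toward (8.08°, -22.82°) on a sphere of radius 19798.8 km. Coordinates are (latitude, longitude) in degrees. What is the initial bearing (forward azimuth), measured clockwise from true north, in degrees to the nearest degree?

With φ₁ = 0.2508, φ₂ = 0.1410, Δλ = -2.7871 rad, the forward-azimuth formula gives
θ = atan2( sin Δλ cos φ₂ , cos φ₁ sin φ₂ − sin φ₁ cos φ₂ cos Δλ ) = atan2(-0.3437, 0.3666) = -43.15°.
Adding 360° brings this into [0°, 360°): 317°.

317°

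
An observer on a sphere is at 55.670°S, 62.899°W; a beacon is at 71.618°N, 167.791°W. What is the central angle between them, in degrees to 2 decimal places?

Let φ₁ = -0.9716 rad, φ₂ = 1.2500 rad, and Δλ = -1.8307 rad.
Haversine: a = sin²(Δφ/2) + cos φ₁ cos φ₂ sin²(Δλ/2) = 0.8029 + (0.5640)(0.3154)(0.6285) = 0.91469.
Central angle c = 2·arcsin(√a) = 2.54878 rad.
So the angular separation is 146.03°.

146.03°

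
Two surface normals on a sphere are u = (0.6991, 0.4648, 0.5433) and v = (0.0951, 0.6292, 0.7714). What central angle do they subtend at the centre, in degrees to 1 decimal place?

u·v = 0.7780; |u| = 1.0000, |v| = 1.0000.
cos θ = (u·v)/(|u||v|) = 0.7781, so θ = 38.9°.

38.9°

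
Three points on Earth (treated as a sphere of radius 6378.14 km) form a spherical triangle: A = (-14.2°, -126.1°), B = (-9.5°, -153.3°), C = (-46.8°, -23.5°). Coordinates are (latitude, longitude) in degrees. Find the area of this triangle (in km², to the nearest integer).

Side lengths (central angles): a = 1.8879, b = 1.5367, c = 0.4715 rad; semiperimeter s = 1.9481.
By l'Huilier's theorem, tan(E/4) = √[tan(s/2) tan((s−a)/2) tan((s−b)/2) tan((s−c)/2)], giving spherical excess E = 0.3657 rad.
Area = E·R² = 0.3657 × (6378.14)² ≈ 14875017 km².

14875017 km²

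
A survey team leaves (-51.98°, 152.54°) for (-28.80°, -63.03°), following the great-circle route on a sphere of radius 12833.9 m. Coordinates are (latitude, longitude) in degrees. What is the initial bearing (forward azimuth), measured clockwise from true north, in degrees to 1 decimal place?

149.3°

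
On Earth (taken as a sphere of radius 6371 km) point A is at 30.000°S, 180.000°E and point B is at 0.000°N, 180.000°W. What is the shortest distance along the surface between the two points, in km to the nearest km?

With latitudes φ₁ = -30.000°, φ₂ = 0.000° and longitude difference Δλ = 0.000°:
cos c = sin φ₁ sin φ₂ + cos φ₁ cos φ₂ cos Δλ = (-0.5000)(0.0000) + (0.8660)(1.0000)(1.0000) = 0.86603,
so c = arccos(0.86603) = 0.52360 rad.
Distance = R·c = 6371 × 0.5236 ≈ 3336 km.

3336 km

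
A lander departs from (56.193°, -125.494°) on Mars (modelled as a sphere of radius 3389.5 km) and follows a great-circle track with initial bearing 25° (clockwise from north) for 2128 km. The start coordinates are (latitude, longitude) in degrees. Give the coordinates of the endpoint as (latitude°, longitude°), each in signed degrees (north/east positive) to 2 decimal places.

Angular distance δ = d/R = 2128/3389.5 = 0.62782 rad; initial bearing θ = 0.4363 rad.
sin φ₂ = sin φ₁ cos δ + cos φ₁ sin δ cos θ = (0.8309)(0.8093) + (0.5564)(0.5874)(0.9063) = 0.9687, so φ₂ = 75.62°.
Δλ = atan2(sin θ sin δ cos φ₁, cos δ − sin φ₁ sin φ₂) = atan2(0.1381, 0.0044) = 88.164°.
λ₂ = -125.494° + 88.164° = -37.33°.

75.62°, -37.33°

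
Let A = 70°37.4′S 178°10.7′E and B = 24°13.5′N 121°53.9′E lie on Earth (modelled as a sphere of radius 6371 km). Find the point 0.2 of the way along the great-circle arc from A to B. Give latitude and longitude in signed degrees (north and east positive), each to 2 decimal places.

-54.12°, 150.45°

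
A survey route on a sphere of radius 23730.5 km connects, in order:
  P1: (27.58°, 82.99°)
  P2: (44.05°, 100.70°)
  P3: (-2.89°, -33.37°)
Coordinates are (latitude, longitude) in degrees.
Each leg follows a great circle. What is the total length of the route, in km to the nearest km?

Leg P1→P2: central angle 0.3797 rad, distance 9010.4 km.
Leg P2→P3: central angle 2.1345 rad, distance 50652.9 km.
Total: 9010.4 + 50652.9 ≈ 59663 km.

59663 km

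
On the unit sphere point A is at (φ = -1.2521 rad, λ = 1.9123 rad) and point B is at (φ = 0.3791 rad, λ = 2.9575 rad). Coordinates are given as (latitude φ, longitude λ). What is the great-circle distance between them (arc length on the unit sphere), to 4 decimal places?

Let φ₁ = -1.2521 rad, φ₂ = 0.3791 rad, and Δλ = 1.0452 rad.
cos c = sin φ₁ sin φ₂ + cos φ₁ cos φ₂ cos Δλ = (-0.9496)(0.3701) + (0.3133)(0.9290)(0.5017) = -0.20540,
so c = arccos(-0.20540) = 1.77767 rad.
On the unit sphere the arc length equals the central angle: 1.7777.

1.7777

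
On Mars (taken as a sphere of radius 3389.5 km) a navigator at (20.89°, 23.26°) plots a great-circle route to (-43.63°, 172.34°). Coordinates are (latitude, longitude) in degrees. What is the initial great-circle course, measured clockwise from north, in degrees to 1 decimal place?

138.7°

Δλ = 149.080° = 2.6019 rad.
y = sin Δλ · cos φ₂ = (0.5138)(0.7238) = 0.3719
x = cos φ₁ sin φ₂ − sin φ₁ cos φ₂ cos Δλ = (0.9343)(-0.6900) − (0.3566)(0.7238)(-0.8579) = -0.4232
θ = atan2(y, x) = 138.69°, so the bearing is 138.7°.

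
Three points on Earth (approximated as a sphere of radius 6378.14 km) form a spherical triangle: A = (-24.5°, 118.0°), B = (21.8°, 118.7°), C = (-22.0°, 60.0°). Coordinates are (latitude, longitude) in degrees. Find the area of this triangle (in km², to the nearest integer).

17457174 km²

Side lengths (central angles): a = 1.2576, b = 0.9242, c = 0.8082 rad; semiperimeter s = 1.4950.
By l'Huilier's theorem, tan(E/4) = √[tan(s/2) tan((s−a)/2) tan((s−b)/2) tan((s−c)/2)], giving spherical excess E = 0.4291 rad.
Area = E·R² = 0.4291 × (6378.14)² ≈ 17457174 km².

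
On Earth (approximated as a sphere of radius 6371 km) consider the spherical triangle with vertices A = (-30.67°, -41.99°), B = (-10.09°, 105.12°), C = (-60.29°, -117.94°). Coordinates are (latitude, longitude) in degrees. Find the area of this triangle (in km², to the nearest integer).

59074644 km²

Side lengths (central angles): a = 1.7766, b = 0.9926, c = 2.2417 rad; semiperimeter s = 2.5055.
By l'Huilier's theorem, tan(E/4) = √[tan(s/2) tan((s−a)/2) tan((s−b)/2) tan((s−c)/2)], giving spherical excess E = 1.4554 rad.
Area = E·R² = 1.4554 × (6371)² ≈ 59074644 km².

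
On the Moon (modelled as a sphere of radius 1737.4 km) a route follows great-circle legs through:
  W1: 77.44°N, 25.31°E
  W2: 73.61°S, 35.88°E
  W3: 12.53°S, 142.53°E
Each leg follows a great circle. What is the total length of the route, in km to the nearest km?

Leg W1→W2: central angle 2.6385 rad, distance 4584.1 km.
Leg W2→W3: central angle 1.4412 rad, distance 2504.0 km.
Total: 4584.1 + 2504.0 ≈ 7088 km.

7088 km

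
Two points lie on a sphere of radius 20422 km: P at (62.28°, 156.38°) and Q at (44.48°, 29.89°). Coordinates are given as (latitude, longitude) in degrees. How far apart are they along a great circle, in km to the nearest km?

In radians: φ₁ = 1.0870, φ₂ = 0.7763, Δλ = -126.490° = -2.2077 rad.
cos c = sin φ₁ sin φ₂ + cos φ₁ cos φ₂ cos Δλ = (0.8852)(0.7007) + (0.4652)(0.7135)(-0.5947) = 0.42288,
so c = arccos(0.42288) = 1.13417 rad.
Distance = R·c = 20422 × 1.1342 ≈ 23162 km.

23162 km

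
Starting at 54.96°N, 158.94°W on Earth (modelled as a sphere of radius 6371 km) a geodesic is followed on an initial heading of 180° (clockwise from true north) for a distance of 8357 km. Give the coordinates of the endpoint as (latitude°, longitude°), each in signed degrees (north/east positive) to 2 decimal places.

Angular distance δ = d/R = 8357/6371 = 1.31173 rad; initial bearing θ = 3.1416 rad.
sin φ₂ = sin φ₁ cos δ + cos φ₁ sin δ cos θ = (0.8188)(0.2562) + (0.5741)(0.9666)(-1.0000) = -0.3452, so φ₂ = -20.20°.
Δλ = atan2(sin θ sin δ cos φ₁, cos δ − sin φ₁ sin φ₂) = atan2(0.0000, 0.5388) = 0.000°.
λ₂ = -158.940° + 0.000° = -158.94°.

-20.20°, -158.94°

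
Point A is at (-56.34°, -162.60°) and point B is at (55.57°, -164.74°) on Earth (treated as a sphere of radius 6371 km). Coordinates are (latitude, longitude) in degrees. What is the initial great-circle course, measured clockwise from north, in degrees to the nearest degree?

359°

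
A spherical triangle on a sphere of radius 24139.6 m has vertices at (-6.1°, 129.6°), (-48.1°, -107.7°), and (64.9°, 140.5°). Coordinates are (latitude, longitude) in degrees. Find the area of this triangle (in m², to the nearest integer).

1350887062 m²

Side lengths (central angles): a = 2.4642, b = 1.2472, c = 1.8542 rad; semiperimeter s = 2.7828.
By l'Huilier's theorem, tan(E/4) = √[tan(s/2) tan((s−a)/2) tan((s−b)/2) tan((s−c)/2)], giving spherical excess E = 2.3182 rad.
Area = E·R² = 2.3182 × (24139.6)² ≈ 1350887062 m².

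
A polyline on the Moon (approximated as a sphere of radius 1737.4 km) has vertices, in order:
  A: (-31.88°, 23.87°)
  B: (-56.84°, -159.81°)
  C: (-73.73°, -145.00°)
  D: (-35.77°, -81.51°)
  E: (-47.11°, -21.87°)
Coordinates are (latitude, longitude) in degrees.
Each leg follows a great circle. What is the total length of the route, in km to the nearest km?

6143 km

Leg A→B: central angle 1.5922 rad, distance 2766.3 km.
Leg B→C: central angle 0.3118 rad, distance 541.8 km.
Leg C→D: central angle 0.8465 rad, distance 1470.8 km.
Leg D→E: central angle 0.7850 rad, distance 1363.9 km.
Total: 2766.3 + 541.8 + 1470.8 + 1363.9 ≈ 6143 km.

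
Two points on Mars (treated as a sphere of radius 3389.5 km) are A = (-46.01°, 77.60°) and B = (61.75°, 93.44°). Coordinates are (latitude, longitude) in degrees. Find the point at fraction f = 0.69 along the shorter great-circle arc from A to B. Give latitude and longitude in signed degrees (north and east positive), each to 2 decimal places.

Central angle δ = 1.8939 rad. Interpolating on the sphere with fraction f = 0.69:
P = [sin((1−f)δ)·A + sin(fδ)·B] / sin δ = 0.5842·A + 1.0180·B in Cartesian coordinates,
giving P = (0.0582, 0.8773, 0.4765), i.e. latitude 28.46°, longitude 86.20°.

28.46°, 86.20°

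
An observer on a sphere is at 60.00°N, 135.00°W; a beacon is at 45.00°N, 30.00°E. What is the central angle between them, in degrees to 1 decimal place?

Let φ₁ = 1.0472 rad, φ₂ = 0.7854 rad, and Δλ = 2.8798 rad.
Haversine: a = sin²(Δφ/2) + cos φ₁ cos φ₂ sin²(Δλ/2) = 0.0170 + (0.5000)(0.7071)(0.9830) = 0.36457.
Central angle c = 2·arcsin(√a) = 1.29650 rad.
So the angular separation is 74.3°.

74.3°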